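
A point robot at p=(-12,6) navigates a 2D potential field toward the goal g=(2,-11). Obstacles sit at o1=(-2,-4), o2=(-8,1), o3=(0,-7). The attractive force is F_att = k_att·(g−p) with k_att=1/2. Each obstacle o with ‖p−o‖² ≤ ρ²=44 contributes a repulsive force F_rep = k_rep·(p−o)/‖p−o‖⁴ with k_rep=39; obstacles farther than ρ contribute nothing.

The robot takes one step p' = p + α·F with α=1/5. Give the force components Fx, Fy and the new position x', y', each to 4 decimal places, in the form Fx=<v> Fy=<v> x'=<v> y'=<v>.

Fx=6.9072 Fy=-8.3840 x'=-10.6186 y'=4.3232

F_att = 1/2·(g−p) = 1/2·(14,-17) = (7.0000,-8.5000)
o1: d²=200 > ρ²=44 → inactive
o2: d²=41 ≤ ρ²=44; F_rep = 39·(-4,5)/41² = (-0.0928,0.1160)
o3: d²=313 > ρ²=44 → inactive
F = F_att + ΣF_rep = (6.9072,-8.3840)
p' = p + 1/5·F = (-10.6186,4.3232)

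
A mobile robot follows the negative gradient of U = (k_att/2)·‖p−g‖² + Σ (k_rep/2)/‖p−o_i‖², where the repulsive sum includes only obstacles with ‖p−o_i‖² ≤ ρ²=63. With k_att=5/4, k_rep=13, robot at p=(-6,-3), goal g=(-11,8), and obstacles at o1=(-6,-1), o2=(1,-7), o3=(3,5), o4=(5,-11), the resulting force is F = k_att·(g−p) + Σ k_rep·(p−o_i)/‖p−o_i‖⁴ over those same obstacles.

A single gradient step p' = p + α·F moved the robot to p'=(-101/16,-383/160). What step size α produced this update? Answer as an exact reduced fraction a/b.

α = 1/20

F_att = 5/4·(g−p) = 5/4·(-5,11) = (-6.2500,13.7500)
o1: d²=4 ≤ ρ²=63; F_rep = 13·(0,-2)/4² = (0.0000,-1.6250)
o2: d²=65 > ρ²=63 → inactive
o3: d²=145 > ρ²=63 → inactive
o4: d²=185 > ρ²=63 → inactive
F = F_att + ΣF_rep = (-6.2500,12.1250)
Δp = p'−p = (-0.3125,0.6062); α = Δx/Fx = (-5/16) / (-25/4) = 1/20
check: Δy/Fy = (97/160) / (97/8) = 1/20 ✓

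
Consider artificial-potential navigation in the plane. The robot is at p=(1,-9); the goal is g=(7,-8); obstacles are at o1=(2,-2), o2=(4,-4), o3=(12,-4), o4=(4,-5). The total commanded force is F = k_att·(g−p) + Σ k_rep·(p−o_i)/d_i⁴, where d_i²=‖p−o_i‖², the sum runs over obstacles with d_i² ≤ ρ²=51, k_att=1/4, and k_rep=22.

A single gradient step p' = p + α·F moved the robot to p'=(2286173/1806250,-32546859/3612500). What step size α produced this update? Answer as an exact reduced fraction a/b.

α = 1/5

F_att = 1/4·(g−p) = 1/4·(6,1) = (1.5000,0.2500)
o1: d²=50 ≤ ρ²=51; F_rep = 22·(-1,-7)/50² = (-0.0088,-0.0616)
o2: d²=34 ≤ ρ²=51; F_rep = 22·(-3,-5)/34² = (-0.0571,-0.0952)
o3: d²=146 > ρ²=51 → inactive
o4: d²=25 ≤ ρ²=51; F_rep = 22·(-3,-4)/25² = (-0.1056,-0.1408)
F = F_att + ΣF_rep = (1.3285,-0.0476)
Δp = p'−p = (0.2657,-0.0095); α = Δx/Fx = (479923/1806250) / (479923/361250) = 1/5
check: Δy/Fy = (-34359/3612500) / (-34359/722500) = 1/5 ✓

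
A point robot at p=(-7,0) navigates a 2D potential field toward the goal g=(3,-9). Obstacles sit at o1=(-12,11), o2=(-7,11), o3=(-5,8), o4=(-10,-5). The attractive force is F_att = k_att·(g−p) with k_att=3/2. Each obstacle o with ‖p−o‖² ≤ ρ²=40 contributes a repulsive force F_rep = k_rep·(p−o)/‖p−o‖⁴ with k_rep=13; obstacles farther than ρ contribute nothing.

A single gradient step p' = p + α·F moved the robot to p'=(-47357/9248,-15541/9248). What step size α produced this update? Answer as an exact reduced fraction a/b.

F_att = 3/2·(g−p) = 3/2·(10,-9) = (15.0000,-13.5000)
o1: d²=146 > ρ²=40 → inactive
o2: d²=121 > ρ²=40 → inactive
o3: d²=68 > ρ²=40 → inactive
o4: d²=34 ≤ ρ²=40; F_rep = 13·(3,5)/34² = (0.0337,0.0562)
F = F_att + ΣF_rep = (15.0337,-13.4438)
Δp = p'−p = (1.8792,-1.6805); α = Δx/Fx = (17379/9248) / (17379/1156) = 1/8
check: Δy/Fy = (-15541/9248) / (-15541/1156) = 1/8 ✓

α = 1/8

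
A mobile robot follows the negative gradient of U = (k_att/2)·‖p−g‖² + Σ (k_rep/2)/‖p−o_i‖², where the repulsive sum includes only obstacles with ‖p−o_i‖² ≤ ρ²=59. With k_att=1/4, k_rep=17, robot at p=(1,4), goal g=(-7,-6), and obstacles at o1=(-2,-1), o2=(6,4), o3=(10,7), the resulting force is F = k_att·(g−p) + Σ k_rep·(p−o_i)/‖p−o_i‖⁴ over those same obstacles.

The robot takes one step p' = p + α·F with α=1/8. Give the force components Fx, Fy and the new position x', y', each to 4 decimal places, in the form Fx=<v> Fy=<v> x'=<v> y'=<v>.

Fx=-2.0919 Fy=-2.4265 x'=0.7385 y'=3.6967

F_att = 1/4·(g−p) = 1/4·(-8,-10) = (-2.0000,-2.5000)
o1: d²=34 ≤ ρ²=59; F_rep = 17·(3,5)/34² = (0.0441,0.0735)
o2: d²=25 ≤ ρ²=59; F_rep = 17·(-5,0)/25² = (-0.1360,0.0000)
o3: d²=90 > ρ²=59 → inactive
F = F_att + ΣF_rep = (-2.0919,-2.4265)
p' = p + 1/8·F = (0.7385,3.6967)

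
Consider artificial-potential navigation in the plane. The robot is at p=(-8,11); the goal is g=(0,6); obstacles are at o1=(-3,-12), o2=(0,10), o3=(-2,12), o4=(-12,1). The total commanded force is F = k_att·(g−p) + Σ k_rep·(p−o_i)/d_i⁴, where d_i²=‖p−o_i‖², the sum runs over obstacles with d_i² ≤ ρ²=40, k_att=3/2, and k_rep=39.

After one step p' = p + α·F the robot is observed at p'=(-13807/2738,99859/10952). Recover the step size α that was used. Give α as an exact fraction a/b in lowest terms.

F_att = 3/2·(g−p) = 3/2·(8,-5) = (12.0000,-7.5000)
o1: d²=554 > ρ²=40 → inactive
o2: d²=65 > ρ²=40 → inactive
o3: d²=37 ≤ ρ²=40; F_rep = 39·(-6,-1)/37² = (-0.1709,-0.0285)
o4: d²=116 > ρ²=40 → inactive
F = F_att + ΣF_rep = (11.8291,-7.5285)
Δp = p'−p = (2.9573,-1.8821); α = Δx/Fx = (8097/2738) / (16194/1369) = 1/4
check: Δy/Fy = (-20613/10952) / (-20613/2738) = 1/4 ✓

α = 1/4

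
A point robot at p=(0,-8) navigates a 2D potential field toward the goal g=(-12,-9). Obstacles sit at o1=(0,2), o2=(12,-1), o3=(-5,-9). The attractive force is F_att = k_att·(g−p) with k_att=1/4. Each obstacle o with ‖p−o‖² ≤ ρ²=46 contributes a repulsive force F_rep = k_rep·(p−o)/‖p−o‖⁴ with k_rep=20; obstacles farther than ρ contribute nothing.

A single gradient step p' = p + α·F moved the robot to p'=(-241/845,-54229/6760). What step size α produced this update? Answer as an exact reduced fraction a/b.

α = 1/10

F_att = 1/4·(g−p) = 1/4·(-12,-1) = (-3.0000,-0.2500)
o1: d²=100 > ρ²=46 → inactive
o2: d²=193 > ρ²=46 → inactive
o3: d²=26 ≤ ρ²=46; F_rep = 20·(5,1)/26² = (0.1479,0.0296)
F = F_att + ΣF_rep = (-2.8521,-0.2204)
Δp = p'−p = (-0.2852,-0.0220); α = Δx/Fx = (-241/845) / (-482/169) = 1/10
check: Δy/Fy = (-149/6760) / (-149/676) = 1/10 ✓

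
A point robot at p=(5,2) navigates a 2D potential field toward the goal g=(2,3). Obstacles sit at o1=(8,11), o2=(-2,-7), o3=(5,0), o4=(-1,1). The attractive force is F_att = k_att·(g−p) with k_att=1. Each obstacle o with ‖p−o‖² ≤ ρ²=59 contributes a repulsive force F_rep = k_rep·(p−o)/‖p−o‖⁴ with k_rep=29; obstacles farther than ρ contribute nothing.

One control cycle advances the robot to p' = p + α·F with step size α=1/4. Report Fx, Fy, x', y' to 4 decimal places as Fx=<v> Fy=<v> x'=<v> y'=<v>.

F_att = 1·(g−p) = 1·(-3,1) = (-3.0000,1.0000)
o1: d²=90 > ρ²=59 → inactive
o2: d²=130 > ρ²=59 → inactive
o3: d²=4 ≤ ρ²=59; F_rep = 29·(0,2)/4² = (0.0000,3.6250)
o4: d²=37 ≤ ρ²=59; F_rep = 29·(6,1)/37² = (0.1271,0.0212)
F = F_att + ΣF_rep = (-2.8729,4.6462)
p' = p + 1/4·F = (4.2818,3.1615)

Fx=-2.8729 Fy=4.6462 x'=4.2818 y'=3.1615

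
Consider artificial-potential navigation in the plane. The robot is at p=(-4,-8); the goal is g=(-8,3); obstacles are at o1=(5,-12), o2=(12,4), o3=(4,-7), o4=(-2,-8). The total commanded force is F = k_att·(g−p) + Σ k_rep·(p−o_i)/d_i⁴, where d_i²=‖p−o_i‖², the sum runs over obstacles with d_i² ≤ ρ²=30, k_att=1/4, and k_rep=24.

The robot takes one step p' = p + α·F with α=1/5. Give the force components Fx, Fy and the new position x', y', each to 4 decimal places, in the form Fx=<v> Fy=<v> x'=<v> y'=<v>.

F_att = 1/4·(g−p) = 1/4·(-4,11) = (-1.0000,2.7500)
o1: d²=97 > ρ²=30 → inactive
o2: d²=400 > ρ²=30 → inactive
o3: d²=65 > ρ²=30 → inactive
o4: d²=4 ≤ ρ²=30; F_rep = 24·(-2,0)/4² = (-3.0000,0.0000)
F = F_att + ΣF_rep = (-4.0000,2.7500)
p' = p + 1/5·F = (-4.8000,-7.4500)

Fx=-4.0000 Fy=2.7500 x'=-4.8000 y'=-7.4500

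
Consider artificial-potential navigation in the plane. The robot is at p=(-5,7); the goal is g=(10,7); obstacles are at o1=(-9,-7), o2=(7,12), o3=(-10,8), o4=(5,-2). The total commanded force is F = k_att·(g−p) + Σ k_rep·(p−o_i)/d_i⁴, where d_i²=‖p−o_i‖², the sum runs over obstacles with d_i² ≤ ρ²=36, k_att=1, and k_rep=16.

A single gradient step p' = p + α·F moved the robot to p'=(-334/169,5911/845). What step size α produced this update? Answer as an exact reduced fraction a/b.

α = 1/5

F_att = 1·(g−p) = 1·(15,0) = (15.0000,0.0000)
o1: d²=212 > ρ²=36 → inactive
o2: d²=169 > ρ²=36 → inactive
o3: d²=26 ≤ ρ²=36; F_rep = 16·(5,-1)/26² = (0.1183,-0.0237)
o4: d²=181 > ρ²=36 → inactive
F = F_att + ΣF_rep = (15.1183,-0.0237)
Δp = p'−p = (3.0237,-0.0047); α = Δx/Fx = (511/169) / (2555/169) = 1/5
check: Δy/Fy = (-4/845) / (-4/169) = 1/5 ✓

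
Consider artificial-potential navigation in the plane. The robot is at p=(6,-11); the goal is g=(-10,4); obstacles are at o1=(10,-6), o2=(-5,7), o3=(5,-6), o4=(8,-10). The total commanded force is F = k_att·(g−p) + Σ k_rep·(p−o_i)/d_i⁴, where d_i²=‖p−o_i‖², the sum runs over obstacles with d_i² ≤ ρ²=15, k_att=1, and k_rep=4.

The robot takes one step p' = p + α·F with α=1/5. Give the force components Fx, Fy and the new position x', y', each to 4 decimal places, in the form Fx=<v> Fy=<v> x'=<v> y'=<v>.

F_att = 1·(g−p) = 1·(-16,15) = (-16.0000,15.0000)
o1: d²=41 > ρ²=15 → inactive
o2: d²=445 > ρ²=15 → inactive
o3: d²=26 > ρ²=15 → inactive
o4: d²=5 ≤ ρ²=15; F_rep = 4·(-2,-1)/5² = (-0.3200,-0.1600)
F = F_att + ΣF_rep = (-16.3200,14.8400)
p' = p + 1/5·F = (2.7360,-8.0320)

Fx=-16.3200 Fy=14.8400 x'=2.7360 y'=-8.0320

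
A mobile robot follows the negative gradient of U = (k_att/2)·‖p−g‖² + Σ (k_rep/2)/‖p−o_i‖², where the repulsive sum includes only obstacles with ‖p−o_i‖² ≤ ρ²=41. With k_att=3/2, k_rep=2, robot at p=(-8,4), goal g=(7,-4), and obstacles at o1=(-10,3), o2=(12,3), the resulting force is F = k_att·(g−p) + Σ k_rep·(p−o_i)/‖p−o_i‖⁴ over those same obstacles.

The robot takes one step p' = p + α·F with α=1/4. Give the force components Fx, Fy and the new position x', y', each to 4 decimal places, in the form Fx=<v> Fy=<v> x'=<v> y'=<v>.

F_att = 3/2·(g−p) = 3/2·(15,-8) = (22.5000,-12.0000)
o1: d²=5 ≤ ρ²=41; F_rep = 2·(2,1)/5² = (0.1600,0.0800)
o2: d²=401 > ρ²=41 → inactive
F = F_att + ΣF_rep = (22.6600,-11.9200)
p' = p + 1/4·F = (-2.3350,1.0200)

Fx=22.6600 Fy=-11.9200 x'=-2.3350 y'=1.0200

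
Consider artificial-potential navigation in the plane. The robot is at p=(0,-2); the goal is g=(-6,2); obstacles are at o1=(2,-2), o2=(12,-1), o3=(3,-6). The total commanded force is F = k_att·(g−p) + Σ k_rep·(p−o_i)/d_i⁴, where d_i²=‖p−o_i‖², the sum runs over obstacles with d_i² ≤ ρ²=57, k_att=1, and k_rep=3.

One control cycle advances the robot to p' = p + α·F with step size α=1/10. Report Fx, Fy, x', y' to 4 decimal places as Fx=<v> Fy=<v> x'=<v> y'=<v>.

F_att = 1·(g−p) = 1·(-6,4) = (-6.0000,4.0000)
o1: d²=4 ≤ ρ²=57; F_rep = 3·(-2,0)/4² = (-0.3750,0.0000)
o2: d²=145 > ρ²=57 → inactive
o3: d²=25 ≤ ρ²=57; F_rep = 3·(-3,4)/25² = (-0.0144,0.0192)
F = F_att + ΣF_rep = (-6.3894,4.0192)
p' = p + 1/10·F = (-0.6389,-1.5981)

Fx=-6.3894 Fy=4.0192 x'=-0.6389 y'=-1.5981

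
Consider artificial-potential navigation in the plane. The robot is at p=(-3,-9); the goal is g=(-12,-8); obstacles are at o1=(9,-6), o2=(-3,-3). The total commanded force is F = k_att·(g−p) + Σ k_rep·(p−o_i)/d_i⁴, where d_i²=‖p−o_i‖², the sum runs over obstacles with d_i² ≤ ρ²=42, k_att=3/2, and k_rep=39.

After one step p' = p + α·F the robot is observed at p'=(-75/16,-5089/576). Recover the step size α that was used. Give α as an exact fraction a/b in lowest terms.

F_att = 3/2·(g−p) = 3/2·(-9,1) = (-13.5000,1.5000)
o1: d²=153 > ρ²=42 → inactive
o2: d²=36 ≤ ρ²=42; F_rep = 39·(0,-6)/36² = (0.0000,-0.1806)
F = F_att + ΣF_rep = (-13.5000,1.3194)
Δp = p'−p = (-1.6875,0.1649); α = Δx/Fx = (-27/16) / (-27/2) = 1/8
check: Δy/Fy = (95/576) / (95/72) = 1/8 ✓

α = 1/8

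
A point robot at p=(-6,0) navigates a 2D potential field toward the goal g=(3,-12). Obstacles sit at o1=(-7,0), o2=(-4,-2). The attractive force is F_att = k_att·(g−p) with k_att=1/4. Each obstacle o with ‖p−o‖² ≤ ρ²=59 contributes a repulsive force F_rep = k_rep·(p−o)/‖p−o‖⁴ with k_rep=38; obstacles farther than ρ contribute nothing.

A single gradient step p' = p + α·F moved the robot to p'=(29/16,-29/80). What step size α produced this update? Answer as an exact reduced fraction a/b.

F_att = 1/4·(g−p) = 1/4·(9,-12) = (2.2500,-3.0000)
o1: d²=1 ≤ ρ²=59; F_rep = 38·(1,0)/1² = (38.0000,0.0000)
o2: d²=8 ≤ ρ²=59; F_rep = 38·(-2,2)/8² = (-1.1875,1.1875)
F = F_att + ΣF_rep = (39.0625,-1.8125)
Δp = p'−p = (7.8125,-0.3625); α = Δx/Fx = (125/16) / (625/16) = 1/5
check: Δy/Fy = (-29/80) / (-29/16) = 1/5 ✓

α = 1/5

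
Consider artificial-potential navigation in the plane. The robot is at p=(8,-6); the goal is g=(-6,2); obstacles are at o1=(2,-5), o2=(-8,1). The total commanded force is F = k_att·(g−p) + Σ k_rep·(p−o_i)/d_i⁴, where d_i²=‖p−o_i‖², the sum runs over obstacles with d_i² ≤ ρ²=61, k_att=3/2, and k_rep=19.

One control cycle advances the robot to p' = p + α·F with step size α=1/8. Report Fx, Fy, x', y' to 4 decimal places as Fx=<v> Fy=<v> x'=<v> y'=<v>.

F_att = 3/2·(g−p) = 3/2·(-14,8) = (-21.0000,12.0000)
o1: d²=37 ≤ ρ²=61; F_rep = 19·(6,-1)/37² = (0.0833,-0.0139)
o2: d²=305 > ρ²=61 → inactive
F = F_att + ΣF_rep = (-20.9167,11.9861)
p' = p + 1/8·F = (5.3854,-4.5017)

Fx=-20.9167 Fy=11.9861 x'=5.3854 y'=-4.5017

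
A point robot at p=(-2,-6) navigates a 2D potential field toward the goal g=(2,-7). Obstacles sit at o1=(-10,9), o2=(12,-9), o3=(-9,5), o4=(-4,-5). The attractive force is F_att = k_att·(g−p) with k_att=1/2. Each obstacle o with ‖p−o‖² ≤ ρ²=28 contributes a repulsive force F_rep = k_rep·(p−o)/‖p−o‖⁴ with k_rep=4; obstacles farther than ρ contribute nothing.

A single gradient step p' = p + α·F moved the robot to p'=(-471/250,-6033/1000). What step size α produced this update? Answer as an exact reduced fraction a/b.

F_att = 1/2·(g−p) = 1/2·(4,-1) = (2.0000,-0.5000)
o1: d²=289 > ρ²=28 → inactive
o2: d²=205 > ρ²=28 → inactive
o3: d²=170 > ρ²=28 → inactive
o4: d²=5 ≤ ρ²=28; F_rep = 4·(2,-1)/5² = (0.3200,-0.1600)
F = F_att + ΣF_rep = (2.3200,-0.6600)
Δp = p'−p = (0.1160,-0.0330); α = Δx/Fx = (29/250) / (58/25) = 1/20
check: Δy/Fy = (-33/1000) / (-33/50) = 1/20 ✓

α = 1/20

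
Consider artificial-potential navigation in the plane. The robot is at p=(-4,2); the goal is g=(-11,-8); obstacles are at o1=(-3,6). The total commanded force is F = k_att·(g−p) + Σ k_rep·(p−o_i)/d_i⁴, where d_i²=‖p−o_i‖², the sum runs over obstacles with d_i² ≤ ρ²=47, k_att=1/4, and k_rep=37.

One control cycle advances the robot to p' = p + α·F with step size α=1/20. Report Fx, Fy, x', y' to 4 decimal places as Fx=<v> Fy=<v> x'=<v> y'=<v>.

Fx=-1.8780 Fy=-3.0121 x'=-4.0939 y'=1.8494

F_att = 1/4·(g−p) = 1/4·(-7,-10) = (-1.7500,-2.5000)
o1: d²=17 ≤ ρ²=47; F_rep = 37·(-1,-4)/17² = (-0.1280,-0.5121)
F = F_att + ΣF_rep = (-1.8780,-3.0121)
p' = p + 1/20·F = (-4.0939,1.8494)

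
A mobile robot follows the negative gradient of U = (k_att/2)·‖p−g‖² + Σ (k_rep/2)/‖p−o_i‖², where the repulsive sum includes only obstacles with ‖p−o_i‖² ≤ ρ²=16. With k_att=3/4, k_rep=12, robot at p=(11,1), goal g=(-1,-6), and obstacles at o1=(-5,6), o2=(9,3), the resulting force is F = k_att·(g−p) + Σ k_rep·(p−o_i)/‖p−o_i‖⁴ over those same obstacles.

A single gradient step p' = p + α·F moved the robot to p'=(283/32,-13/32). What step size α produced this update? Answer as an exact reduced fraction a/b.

α = 1/4

F_att = 3/4·(g−p) = 3/4·(-12,-7) = (-9.0000,-5.2500)
o1: d²=281 > ρ²=16 → inactive
o2: d²=8 ≤ ρ²=16; F_rep = 12·(2,-2)/8² = (0.3750,-0.3750)
F = F_att + ΣF_rep = (-8.6250,-5.6250)
Δp = p'−p = (-2.1562,-1.4062); α = Δx/Fx = (-69/32) / (-69/8) = 1/4
check: Δy/Fy = (-45/32) / (-45/8) = 1/4 ✓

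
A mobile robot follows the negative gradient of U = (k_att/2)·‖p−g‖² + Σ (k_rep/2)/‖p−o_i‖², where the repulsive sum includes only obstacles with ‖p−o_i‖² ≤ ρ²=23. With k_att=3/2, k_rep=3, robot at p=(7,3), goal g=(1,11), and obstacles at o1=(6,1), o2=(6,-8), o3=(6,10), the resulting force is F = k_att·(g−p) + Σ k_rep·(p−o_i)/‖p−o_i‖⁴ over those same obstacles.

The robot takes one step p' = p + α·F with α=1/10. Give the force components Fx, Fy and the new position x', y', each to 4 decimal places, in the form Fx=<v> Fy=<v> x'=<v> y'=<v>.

Fx=-8.8800 Fy=12.2400 x'=6.1120 y'=4.2240

F_att = 3/2·(g−p) = 3/2·(-6,8) = (-9.0000,12.0000)
o1: d²=5 ≤ ρ²=23; F_rep = 3·(1,2)/5² = (0.1200,0.2400)
o2: d²=122 > ρ²=23 → inactive
o3: d²=50 > ρ²=23 → inactive
F = F_att + ΣF_rep = (-8.8800,12.2400)
p' = p + 1/10·F = (6.1120,4.2240)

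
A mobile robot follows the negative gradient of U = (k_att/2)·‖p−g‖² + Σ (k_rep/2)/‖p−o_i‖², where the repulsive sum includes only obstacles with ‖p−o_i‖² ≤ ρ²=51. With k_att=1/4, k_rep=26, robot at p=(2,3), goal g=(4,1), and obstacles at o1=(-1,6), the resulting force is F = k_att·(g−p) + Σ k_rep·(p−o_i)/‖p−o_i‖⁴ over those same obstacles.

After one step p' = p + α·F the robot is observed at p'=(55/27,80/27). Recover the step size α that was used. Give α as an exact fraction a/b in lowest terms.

α = 1/20

F_att = 1/4·(g−p) = 1/4·(2,-2) = (0.5000,-0.5000)
o1: d²=18 ≤ ρ²=51; F_rep = 26·(3,-3)/18² = (0.2407,-0.2407)
F = F_att + ΣF_rep = (0.7407,-0.7407)
Δp = p'−p = (0.0370,-0.0370); α = Δx/Fx = (1/27) / (20/27) = 1/20
check: Δy/Fy = (-1/27) / (-20/27) = 1/20 ✓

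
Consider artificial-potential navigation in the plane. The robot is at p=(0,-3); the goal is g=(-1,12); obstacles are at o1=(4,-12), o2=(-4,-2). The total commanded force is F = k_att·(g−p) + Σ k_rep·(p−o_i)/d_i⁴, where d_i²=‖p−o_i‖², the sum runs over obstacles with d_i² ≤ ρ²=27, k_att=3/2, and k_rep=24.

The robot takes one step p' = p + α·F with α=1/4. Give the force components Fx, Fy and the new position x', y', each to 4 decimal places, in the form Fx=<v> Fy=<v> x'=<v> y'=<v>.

F_att = 3/2·(g−p) = 3/2·(-1,15) = (-1.5000,22.5000)
o1: d²=97 > ρ²=27 → inactive
o2: d²=17 ≤ ρ²=27; F_rep = 24·(4,-1)/17² = (0.3322,-0.0830)
F = F_att + ΣF_rep = (-1.1678,22.4170)
p' = p + 1/4·F = (-0.2920,2.6042)

Fx=-1.1678 Fy=22.4170 x'=-0.2920 y'=2.6042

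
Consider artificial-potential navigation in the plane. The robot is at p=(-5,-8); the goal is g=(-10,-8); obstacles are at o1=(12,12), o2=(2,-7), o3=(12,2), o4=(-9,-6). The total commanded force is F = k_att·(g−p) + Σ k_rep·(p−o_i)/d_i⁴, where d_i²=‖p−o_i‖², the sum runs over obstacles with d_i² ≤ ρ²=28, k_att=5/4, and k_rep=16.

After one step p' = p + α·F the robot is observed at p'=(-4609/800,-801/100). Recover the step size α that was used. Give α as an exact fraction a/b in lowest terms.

F_att = 5/4·(g−p) = 5/4·(-5,0) = (-6.2500,0.0000)
o1: d²=689 > ρ²=28 → inactive
o2: d²=50 > ρ²=28 → inactive
o3: d²=389 > ρ²=28 → inactive
o4: d²=20 ≤ ρ²=28; F_rep = 16·(4,-2)/20² = (0.1600,-0.0800)
F = F_att + ΣF_rep = (-6.0900,-0.0800)
Δp = p'−p = (-0.7612,-0.0100); α = Δx/Fx = (-609/800) / (-609/100) = 1/8
check: Δy/Fy = (-1/100) / (-2/25) = 1/8 ✓

α = 1/8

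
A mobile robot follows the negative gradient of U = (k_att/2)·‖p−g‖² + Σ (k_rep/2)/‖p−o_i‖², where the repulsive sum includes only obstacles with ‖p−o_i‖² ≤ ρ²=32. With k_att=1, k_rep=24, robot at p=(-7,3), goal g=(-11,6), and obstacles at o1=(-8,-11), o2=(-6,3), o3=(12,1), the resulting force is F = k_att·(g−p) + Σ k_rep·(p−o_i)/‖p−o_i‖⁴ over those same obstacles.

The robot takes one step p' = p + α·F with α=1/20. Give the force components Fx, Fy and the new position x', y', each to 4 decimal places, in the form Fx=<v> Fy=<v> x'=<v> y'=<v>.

F_att = 1·(g−p) = 1·(-4,3) = (-4.0000,3.0000)
o1: d²=197 > ρ²=32 → inactive
o2: d²=1 ≤ ρ²=32; F_rep = 24·(-1,0)/1² = (-24.0000,0.0000)
o3: d²=365 > ρ²=32 → inactive
F = F_att + ΣF_rep = (-28.0000,3.0000)
p' = p + 1/20·F = (-8.4000,3.1500)

Fx=-28.0000 Fy=3.0000 x'=-8.4000 y'=3.1500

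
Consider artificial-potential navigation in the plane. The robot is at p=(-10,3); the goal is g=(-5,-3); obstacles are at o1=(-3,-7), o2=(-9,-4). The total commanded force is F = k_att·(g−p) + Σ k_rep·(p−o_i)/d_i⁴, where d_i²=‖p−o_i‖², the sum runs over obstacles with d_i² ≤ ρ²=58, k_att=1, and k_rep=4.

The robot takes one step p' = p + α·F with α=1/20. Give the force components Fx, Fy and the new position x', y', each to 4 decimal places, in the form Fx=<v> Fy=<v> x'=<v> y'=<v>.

F_att = 1·(g−p) = 1·(5,-6) = (5.0000,-6.0000)
o1: d²=149 > ρ²=58 → inactive
o2: d²=50 ≤ ρ²=58; F_rep = 4·(-1,7)/50² = (-0.0016,0.0112)
F = F_att + ΣF_rep = (4.9984,-5.9888)
p' = p + 1/20·F = (-9.7501,2.7006)

Fx=4.9984 Fy=-5.9888 x'=-9.7501 y'=2.7006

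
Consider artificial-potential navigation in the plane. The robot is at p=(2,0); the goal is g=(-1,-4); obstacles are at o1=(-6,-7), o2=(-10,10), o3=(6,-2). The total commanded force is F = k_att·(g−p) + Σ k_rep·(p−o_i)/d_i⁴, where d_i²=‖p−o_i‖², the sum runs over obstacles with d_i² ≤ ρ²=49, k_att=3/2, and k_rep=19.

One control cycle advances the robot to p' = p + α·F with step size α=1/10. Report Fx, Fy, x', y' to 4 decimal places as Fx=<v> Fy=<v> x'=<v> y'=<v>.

F_att = 3/2·(g−p) = 3/2·(-3,-4) = (-4.5000,-6.0000)
o1: d²=113 > ρ²=49 → inactive
o2: d²=244 > ρ²=49 → inactive
o3: d²=20 ≤ ρ²=49; F_rep = 19·(-4,2)/20² = (-0.1900,0.0950)
F = F_att + ΣF_rep = (-4.6900,-5.9050)
p' = p + 1/10·F = (1.5310,-0.5905)

Fx=-4.6900 Fy=-5.9050 x'=1.5310 y'=-0.5905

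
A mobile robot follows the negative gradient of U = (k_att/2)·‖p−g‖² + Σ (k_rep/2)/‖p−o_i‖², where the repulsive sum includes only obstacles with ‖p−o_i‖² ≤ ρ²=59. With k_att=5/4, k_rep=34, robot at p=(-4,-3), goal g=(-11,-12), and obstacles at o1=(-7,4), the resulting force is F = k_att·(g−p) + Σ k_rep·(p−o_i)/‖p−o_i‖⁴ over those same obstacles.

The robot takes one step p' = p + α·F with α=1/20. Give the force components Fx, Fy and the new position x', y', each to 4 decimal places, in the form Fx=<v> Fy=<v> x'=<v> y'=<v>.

F_att = 5/4·(g−p) = 5/4·(-7,-9) = (-8.7500,-11.2500)
o1: d²=58 ≤ ρ²=59; F_rep = 34·(3,-7)/58² = (0.0303,-0.0707)
F = F_att + ΣF_rep = (-8.7197,-11.3207)
p' = p + 1/20·F = (-4.4360,-3.5660)

Fx=-8.7197 Fy=-11.3207 x'=-4.4360 y'=-3.5660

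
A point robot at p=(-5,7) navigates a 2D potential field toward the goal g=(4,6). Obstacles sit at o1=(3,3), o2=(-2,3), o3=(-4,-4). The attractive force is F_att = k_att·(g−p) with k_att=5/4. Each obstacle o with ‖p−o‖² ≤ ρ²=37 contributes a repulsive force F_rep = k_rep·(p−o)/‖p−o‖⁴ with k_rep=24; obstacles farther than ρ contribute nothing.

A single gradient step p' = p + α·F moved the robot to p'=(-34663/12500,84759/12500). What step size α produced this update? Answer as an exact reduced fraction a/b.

F_att = 5/4·(g−p) = 5/4·(9,-1) = (11.2500,-1.2500)
o1: d²=80 > ρ²=37 → inactive
o2: d²=25 ≤ ρ²=37; F_rep = 24·(-3,4)/25² = (-0.1152,0.1536)
o3: d²=122 > ρ²=37 → inactive
F = F_att + ΣF_rep = (11.1348,-1.0964)
Δp = p'−p = (2.2270,-0.2193); α = Δx/Fx = (27837/12500) / (27837/2500) = 1/5
check: Δy/Fy = (-2741/12500) / (-2741/2500) = 1/5 ✓

α = 1/5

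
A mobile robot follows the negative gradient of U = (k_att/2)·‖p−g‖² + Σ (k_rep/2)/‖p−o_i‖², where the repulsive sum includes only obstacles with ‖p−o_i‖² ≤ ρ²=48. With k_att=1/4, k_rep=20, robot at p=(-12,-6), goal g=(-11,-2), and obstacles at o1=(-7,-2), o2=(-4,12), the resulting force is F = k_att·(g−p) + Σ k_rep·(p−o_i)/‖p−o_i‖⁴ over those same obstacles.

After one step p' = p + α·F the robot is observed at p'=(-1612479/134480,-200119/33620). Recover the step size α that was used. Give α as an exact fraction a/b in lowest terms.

α = 1/20

F_att = 1/4·(g−p) = 1/4·(1,4) = (0.2500,1.0000)
o1: d²=41 ≤ ρ²=48; F_rep = 20·(-5,-4)/41² = (-0.0595,-0.0476)
o2: d²=388 > ρ²=48 → inactive
F = F_att + ΣF_rep = (0.1905,0.9524)
Δp = p'−p = (0.0095,0.0476); α = Δx/Fx = (1281/134480) / (1281/6724) = 1/20
check: Δy/Fy = (1601/33620) / (1601/1681) = 1/20 ✓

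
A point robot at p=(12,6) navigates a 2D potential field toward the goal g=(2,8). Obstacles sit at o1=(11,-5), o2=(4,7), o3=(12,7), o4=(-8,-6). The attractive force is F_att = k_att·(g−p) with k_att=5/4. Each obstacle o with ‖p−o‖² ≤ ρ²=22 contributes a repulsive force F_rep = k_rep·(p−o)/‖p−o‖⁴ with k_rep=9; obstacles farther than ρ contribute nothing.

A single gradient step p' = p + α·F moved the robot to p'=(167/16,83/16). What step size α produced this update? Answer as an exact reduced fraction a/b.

F_att = 5/4·(g−p) = 5/4·(-10,2) = (-12.5000,2.5000)
o1: d²=122 > ρ²=22 → inactive
o2: d²=65 > ρ²=22 → inactive
o3: d²=1 ≤ ρ²=22; F_rep = 9·(0,-1)/1² = (0.0000,-9.0000)
o4: d²=544 > ρ²=22 → inactive
F = F_att + ΣF_rep = (-12.5000,-6.5000)
Δp = p'−p = (-1.5625,-0.8125); α = Δx/Fx = (-25/16) / (-25/2) = 1/8
check: Δy/Fy = (-13/16) / (-13/2) = 1/8 ✓

α = 1/8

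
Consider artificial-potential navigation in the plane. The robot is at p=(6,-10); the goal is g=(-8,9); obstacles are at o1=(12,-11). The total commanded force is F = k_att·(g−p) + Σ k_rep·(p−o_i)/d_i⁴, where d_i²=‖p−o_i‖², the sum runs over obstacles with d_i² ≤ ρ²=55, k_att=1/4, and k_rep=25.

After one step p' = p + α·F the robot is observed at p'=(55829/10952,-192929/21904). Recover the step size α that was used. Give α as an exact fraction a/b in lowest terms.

F_att = 1/4·(g−p) = 1/4·(-14,19) = (-3.5000,4.7500)
o1: d²=37 ≤ ρ²=55; F_rep = 25·(-6,1)/37² = (-0.1096,0.0183)
F = F_att + ΣF_rep = (-3.6096,4.7683)
Δp = p'−p = (-0.9024,1.1921); α = Δx/Fx = (-9883/10952) / (-9883/2738) = 1/4
check: Δy/Fy = (26111/21904) / (26111/5476) = 1/4 ✓

α = 1/4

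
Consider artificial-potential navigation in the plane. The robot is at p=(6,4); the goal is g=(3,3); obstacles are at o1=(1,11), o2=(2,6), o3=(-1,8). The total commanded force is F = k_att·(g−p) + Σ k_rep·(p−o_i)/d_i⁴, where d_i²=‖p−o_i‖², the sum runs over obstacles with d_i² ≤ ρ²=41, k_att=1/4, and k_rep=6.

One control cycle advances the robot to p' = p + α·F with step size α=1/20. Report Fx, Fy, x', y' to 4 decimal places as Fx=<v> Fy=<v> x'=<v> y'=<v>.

Fx=-0.6900 Fy=-0.2800 x'=5.9655 y'=3.9860

F_att = 1/4·(g−p) = 1/4·(-3,-1) = (-0.7500,-0.2500)
o1: d²=74 > ρ²=41 → inactive
o2: d²=20 ≤ ρ²=41; F_rep = 6·(4,-2)/20² = (0.0600,-0.0300)
o3: d²=65 > ρ²=41 → inactive
F = F_att + ΣF_rep = (-0.6900,-0.2800)
p' = p + 1/20·F = (5.9655,3.9860)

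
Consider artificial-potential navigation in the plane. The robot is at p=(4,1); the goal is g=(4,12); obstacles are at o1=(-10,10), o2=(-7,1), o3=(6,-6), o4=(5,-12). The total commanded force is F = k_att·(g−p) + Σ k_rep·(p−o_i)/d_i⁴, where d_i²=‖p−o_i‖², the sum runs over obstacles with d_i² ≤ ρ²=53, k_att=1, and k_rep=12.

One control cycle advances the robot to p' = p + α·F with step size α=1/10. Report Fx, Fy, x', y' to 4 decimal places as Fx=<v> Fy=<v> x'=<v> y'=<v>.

F_att = 1·(g−p) = 1·(0,11) = (0.0000,11.0000)
o1: d²=277 > ρ²=53 → inactive
o2: d²=121 > ρ²=53 → inactive
o3: d²=53 ≤ ρ²=53; F_rep = 12·(-2,7)/53² = (-0.0085,0.0299)
o4: d²=170 > ρ²=53 → inactive
F = F_att + ΣF_rep = (-0.0085,11.0299)
p' = p + 1/10·F = (3.9991,2.1030)

Fx=-0.0085 Fy=11.0299 x'=3.9991 y'=2.1030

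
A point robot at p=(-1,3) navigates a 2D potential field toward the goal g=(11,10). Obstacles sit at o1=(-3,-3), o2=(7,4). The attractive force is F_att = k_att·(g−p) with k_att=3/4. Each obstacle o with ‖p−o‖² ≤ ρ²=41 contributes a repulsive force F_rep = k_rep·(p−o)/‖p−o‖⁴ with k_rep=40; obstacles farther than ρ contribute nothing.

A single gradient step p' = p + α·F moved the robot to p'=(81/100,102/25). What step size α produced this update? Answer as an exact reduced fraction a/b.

α = 1/5

F_att = 3/4·(g−p) = 3/4·(12,7) = (9.0000,5.2500)
o1: d²=40 ≤ ρ²=41; F_rep = 40·(2,6)/40² = (0.0500,0.1500)
o2: d²=65 > ρ²=41 → inactive
F = F_att + ΣF_rep = (9.0500,5.4000)
Δp = p'−p = (1.8100,1.0800); α = Δx/Fx = (181/100) / (181/20) = 1/5
check: Δy/Fy = (27/25) / (27/5) = 1/5 ✓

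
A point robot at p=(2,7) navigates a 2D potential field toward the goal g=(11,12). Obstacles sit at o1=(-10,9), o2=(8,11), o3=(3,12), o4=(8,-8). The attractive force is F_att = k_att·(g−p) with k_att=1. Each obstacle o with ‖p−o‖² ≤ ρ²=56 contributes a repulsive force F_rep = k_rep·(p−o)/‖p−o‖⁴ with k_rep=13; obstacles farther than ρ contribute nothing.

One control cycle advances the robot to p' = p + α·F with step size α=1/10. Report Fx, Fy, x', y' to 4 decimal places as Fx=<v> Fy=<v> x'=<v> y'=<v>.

F_att = 1·(g−p) = 1·(9,5) = (9.0000,5.0000)
o1: d²=148 > ρ²=56 → inactive
o2: d²=52 ≤ ρ²=56; F_rep = 13·(-6,-4)/52² = (-0.0288,-0.0192)
o3: d²=26 ≤ ρ²=56; F_rep = 13·(-1,-5)/26² = (-0.0192,-0.0962)
o4: d²=261 > ρ²=56 → inactive
F = F_att + ΣF_rep = (8.9519,4.8846)
p' = p + 1/10·F = (2.8952,7.4885)

Fx=8.9519 Fy=4.8846 x'=2.8952 y'=7.4885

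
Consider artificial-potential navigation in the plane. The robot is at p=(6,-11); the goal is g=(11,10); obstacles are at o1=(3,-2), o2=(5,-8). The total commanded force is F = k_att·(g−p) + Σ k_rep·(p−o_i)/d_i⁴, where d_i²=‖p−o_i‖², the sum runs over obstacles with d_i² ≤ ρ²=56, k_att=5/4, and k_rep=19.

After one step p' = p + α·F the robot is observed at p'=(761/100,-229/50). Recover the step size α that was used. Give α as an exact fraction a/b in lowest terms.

F_att = 5/4·(g−p) = 5/4·(5,21) = (6.2500,26.2500)
o1: d²=90 > ρ²=56 → inactive
o2: d²=10 ≤ ρ²=56; F_rep = 19·(1,-3)/10² = (0.1900,-0.5700)
F = F_att + ΣF_rep = (6.4400,25.6800)
Δp = p'−p = (1.6100,6.4200); α = Δx/Fx = (161/100) / (161/25) = 1/4
check: Δy/Fy = (321/50) / (642/25) = 1/4 ✓

α = 1/4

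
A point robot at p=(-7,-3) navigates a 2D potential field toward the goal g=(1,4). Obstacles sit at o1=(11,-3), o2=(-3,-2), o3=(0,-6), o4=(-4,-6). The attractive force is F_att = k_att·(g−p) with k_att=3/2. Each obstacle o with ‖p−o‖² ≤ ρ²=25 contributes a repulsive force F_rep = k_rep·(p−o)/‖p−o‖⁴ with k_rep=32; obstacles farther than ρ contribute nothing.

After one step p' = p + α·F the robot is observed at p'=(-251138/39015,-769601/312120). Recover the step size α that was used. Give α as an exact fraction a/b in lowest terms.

F_att = 3/2·(g−p) = 3/2·(8,7) = (12.0000,10.5000)
o1: d²=324 > ρ²=25 → inactive
o2: d²=17 ≤ ρ²=25; F_rep = 32·(-4,-1)/17² = (-0.4429,-0.1107)
o3: d²=58 > ρ²=25 → inactive
o4: d²=18 ≤ ρ²=25; F_rep = 32·(-3,3)/18² = (-0.2963,0.2963)
F = F_att + ΣF_rep = (11.2608,10.6856)
Δp = p'−p = (0.5630,0.5343); α = Δx/Fx = (21967/39015) / (87868/7803) = 1/20
check: Δy/Fy = (166759/312120) / (166759/15606) = 1/20 ✓

α = 1/20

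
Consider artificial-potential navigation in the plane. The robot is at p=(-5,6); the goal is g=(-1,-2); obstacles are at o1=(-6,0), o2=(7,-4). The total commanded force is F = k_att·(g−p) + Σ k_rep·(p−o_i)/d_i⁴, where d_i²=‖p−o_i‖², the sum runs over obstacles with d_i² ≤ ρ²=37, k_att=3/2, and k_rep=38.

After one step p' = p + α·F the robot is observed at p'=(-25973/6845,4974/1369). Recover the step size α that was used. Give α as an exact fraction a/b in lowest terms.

F_att = 3/2·(g−p) = 3/2·(4,-8) = (6.0000,-12.0000)
o1: d²=37 ≤ ρ²=37; F_rep = 38·(1,6)/37² = (0.0278,0.1665)
o2: d²=244 > ρ²=37 → inactive
F = F_att + ΣF_rep = (6.0278,-11.8335)
Δp = p'−p = (1.2056,-2.3667); α = Δx/Fx = (8252/6845) / (8252/1369) = 1/5
check: Δy/Fy = (-3240/1369) / (-16200/1369) = 1/5 ✓

α = 1/5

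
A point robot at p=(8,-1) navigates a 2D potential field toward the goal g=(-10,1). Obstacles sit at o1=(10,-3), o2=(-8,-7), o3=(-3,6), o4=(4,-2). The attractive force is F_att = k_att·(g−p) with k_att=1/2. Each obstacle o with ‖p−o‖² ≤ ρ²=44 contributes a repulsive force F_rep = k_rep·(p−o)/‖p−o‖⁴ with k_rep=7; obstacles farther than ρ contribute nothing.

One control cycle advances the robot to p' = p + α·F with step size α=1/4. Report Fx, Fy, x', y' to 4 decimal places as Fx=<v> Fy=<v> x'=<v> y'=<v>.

F_att = 1/2·(g−p) = 1/2·(-18,2) = (-9.0000,1.0000)
o1: d²=8 ≤ ρ²=44; F_rep = 7·(-2,2)/8² = (-0.2188,0.2188)
o2: d²=292 > ρ²=44 → inactive
o3: d²=170 > ρ²=44 → inactive
o4: d²=17 ≤ ρ²=44; F_rep = 7·(4,1)/17² = (0.0969,0.0242)
F = F_att + ΣF_rep = (-9.1219,1.2430)
p' = p + 1/4·F = (5.7195,-0.6893)

Fx=-9.1219 Fy=1.2430 x'=5.7195 y'=-0.6893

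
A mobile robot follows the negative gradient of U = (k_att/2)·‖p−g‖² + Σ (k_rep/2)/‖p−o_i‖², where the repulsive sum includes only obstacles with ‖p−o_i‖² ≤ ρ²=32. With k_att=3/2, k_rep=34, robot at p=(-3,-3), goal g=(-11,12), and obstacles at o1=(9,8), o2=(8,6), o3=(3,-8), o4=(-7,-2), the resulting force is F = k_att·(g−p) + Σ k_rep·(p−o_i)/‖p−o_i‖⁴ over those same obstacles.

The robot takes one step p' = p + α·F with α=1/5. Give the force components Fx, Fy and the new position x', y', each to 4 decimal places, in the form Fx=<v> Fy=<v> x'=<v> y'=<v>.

Fx=-11.5294 Fy=22.3824 x'=-5.3059 y'=1.4765

F_att = 3/2·(g−p) = 3/2·(-8,15) = (-12.0000,22.5000)
o1: d²=265 > ρ²=32 → inactive
o2: d²=202 > ρ²=32 → inactive
o3: d²=61 > ρ²=32 → inactive
o4: d²=17 ≤ ρ²=32; F_rep = 34·(4,-1)/17² = (0.4706,-0.1176)
F = F_att + ΣF_rep = (-11.5294,22.3824)
p' = p + 1/5·F = (-5.3059,1.4765)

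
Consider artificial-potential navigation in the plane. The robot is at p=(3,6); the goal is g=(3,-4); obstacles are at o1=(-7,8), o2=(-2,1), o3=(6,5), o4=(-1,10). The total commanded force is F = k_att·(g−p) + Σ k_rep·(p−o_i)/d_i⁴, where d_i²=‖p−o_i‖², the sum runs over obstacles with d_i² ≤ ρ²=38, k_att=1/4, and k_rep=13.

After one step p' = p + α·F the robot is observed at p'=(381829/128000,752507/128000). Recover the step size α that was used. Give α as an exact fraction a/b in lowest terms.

α = 1/20

F_att = 1/4·(g−p) = 1/4·(0,-10) = (0.0000,-2.5000)
o1: d²=104 > ρ²=38 → inactive
o2: d²=50 > ρ²=38 → inactive
o3: d²=10 ≤ ρ²=38; F_rep = 13·(-3,1)/10² = (-0.3900,0.1300)
o4: d²=32 ≤ ρ²=38; F_rep = 13·(4,-4)/32² = (0.0508,-0.0508)
F = F_att + ΣF_rep = (-0.3392,-2.4208)
Δp = p'−p = (-0.0170,-0.1210); α = Δx/Fx = (-2171/128000) / (-2171/6400) = 1/20
check: Δy/Fy = (-15493/128000) / (-15493/6400) = 1/20 ✓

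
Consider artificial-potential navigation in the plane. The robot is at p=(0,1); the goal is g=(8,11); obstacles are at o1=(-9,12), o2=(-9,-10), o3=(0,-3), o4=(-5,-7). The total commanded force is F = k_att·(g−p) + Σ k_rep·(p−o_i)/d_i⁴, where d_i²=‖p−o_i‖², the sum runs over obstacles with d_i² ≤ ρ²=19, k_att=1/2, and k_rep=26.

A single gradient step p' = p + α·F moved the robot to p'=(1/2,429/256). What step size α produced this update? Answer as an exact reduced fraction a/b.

F_att = 1/2·(g−p) = 1/2·(8,10) = (4.0000,5.0000)
o1: d²=202 > ρ²=19 → inactive
o2: d²=202 > ρ²=19 → inactive
o3: d²=16 ≤ ρ²=19; F_rep = 26·(0,4)/16² = (0.0000,0.4062)
o4: d²=89 > ρ²=19 → inactive
F = F_att + ΣF_rep = (4.0000,5.4062)
Δp = p'−p = (0.5000,0.6758); α = Δx/Fx = (1/2) / (4) = 1/8
check: Δy/Fy = (173/256) / (173/32) = 1/8 ✓

α = 1/8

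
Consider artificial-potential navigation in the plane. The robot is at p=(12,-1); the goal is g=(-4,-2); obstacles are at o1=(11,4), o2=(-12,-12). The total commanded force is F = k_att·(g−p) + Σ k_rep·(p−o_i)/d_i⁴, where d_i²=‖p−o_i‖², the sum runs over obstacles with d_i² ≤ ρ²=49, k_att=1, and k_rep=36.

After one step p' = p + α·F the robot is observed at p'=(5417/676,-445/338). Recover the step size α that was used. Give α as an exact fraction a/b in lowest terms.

α = 1/4

F_att = 1·(g−p) = 1·(-16,-1) = (-16.0000,-1.0000)
o1: d²=26 ≤ ρ²=49; F_rep = 36·(1,-5)/26² = (0.0533,-0.2663)
o2: d²=697 > ρ²=49 → inactive
F = F_att + ΣF_rep = (-15.9467,-1.2663)
Δp = p'−p = (-3.9867,-0.3166); α = Δx/Fx = (-2695/676) / (-2695/169) = 1/4
check: Δy/Fy = (-107/338) / (-214/169) = 1/4 ✓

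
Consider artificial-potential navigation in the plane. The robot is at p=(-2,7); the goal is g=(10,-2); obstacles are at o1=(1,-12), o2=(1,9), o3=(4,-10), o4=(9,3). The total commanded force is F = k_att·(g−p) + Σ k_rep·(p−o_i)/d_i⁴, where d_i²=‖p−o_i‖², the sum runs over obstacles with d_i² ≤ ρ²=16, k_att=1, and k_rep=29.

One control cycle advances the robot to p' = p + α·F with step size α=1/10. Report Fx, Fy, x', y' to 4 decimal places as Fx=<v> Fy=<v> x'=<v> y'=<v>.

F_att = 1·(g−p) = 1·(12,-9) = (12.0000,-9.0000)
o1: d²=370 > ρ²=16 → inactive
o2: d²=13 ≤ ρ²=16; F_rep = 29·(-3,-2)/13² = (-0.5148,-0.3432)
o3: d²=325 > ρ²=16 → inactive
o4: d²=137 > ρ²=16 → inactive
F = F_att + ΣF_rep = (11.4852,-9.3432)
p' = p + 1/10·F = (-0.8515,6.0657)

Fx=11.4852 Fy=-9.3432 x'=-0.8515 y'=6.0657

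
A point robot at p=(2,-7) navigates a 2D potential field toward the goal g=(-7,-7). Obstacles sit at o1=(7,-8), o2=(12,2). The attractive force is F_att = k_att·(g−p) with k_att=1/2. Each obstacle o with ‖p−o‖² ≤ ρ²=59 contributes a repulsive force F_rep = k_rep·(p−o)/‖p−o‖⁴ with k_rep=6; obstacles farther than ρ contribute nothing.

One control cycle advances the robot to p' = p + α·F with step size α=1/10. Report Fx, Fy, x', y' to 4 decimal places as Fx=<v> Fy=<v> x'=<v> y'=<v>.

Fx=-4.5444 Fy=0.0089 x'=1.5456 y'=-6.9991

F_att = 1/2·(g−p) = 1/2·(-9,0) = (-4.5000,0.0000)
o1: d²=26 ≤ ρ²=59; F_rep = 6·(-5,1)/26² = (-0.0444,0.0089)
o2: d²=181 > ρ²=59 → inactive
F = F_att + ΣF_rep = (-4.5444,0.0089)
p' = p + 1/10·F = (1.5456,-6.9991)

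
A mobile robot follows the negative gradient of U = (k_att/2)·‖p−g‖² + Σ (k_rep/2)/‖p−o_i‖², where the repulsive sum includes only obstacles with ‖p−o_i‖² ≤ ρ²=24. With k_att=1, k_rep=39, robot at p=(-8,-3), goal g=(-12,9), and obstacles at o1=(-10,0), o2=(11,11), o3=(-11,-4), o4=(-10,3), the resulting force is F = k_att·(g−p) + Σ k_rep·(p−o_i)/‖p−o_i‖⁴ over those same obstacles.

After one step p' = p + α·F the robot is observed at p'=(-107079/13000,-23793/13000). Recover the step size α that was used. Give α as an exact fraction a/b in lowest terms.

F_att = 1·(g−p) = 1·(-4,12) = (-4.0000,12.0000)
o1: d²=13 ≤ ρ²=24; F_rep = 39·(2,-3)/13² = (0.4615,-0.6923)
o2: d²=557 > ρ²=24 → inactive
o3: d²=10 ≤ ρ²=24; F_rep = 39·(3,1)/10² = (1.1700,0.3900)
o4: d²=40 > ρ²=24 → inactive
F = F_att + ΣF_rep = (-2.3685,11.6977)
Δp = p'−p = (-0.2368,1.1698); α = Δx/Fx = (-3079/13000) / (-3079/1300) = 1/10
check: Δy/Fy = (15207/13000) / (15207/1300) = 1/10 ✓

α = 1/10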